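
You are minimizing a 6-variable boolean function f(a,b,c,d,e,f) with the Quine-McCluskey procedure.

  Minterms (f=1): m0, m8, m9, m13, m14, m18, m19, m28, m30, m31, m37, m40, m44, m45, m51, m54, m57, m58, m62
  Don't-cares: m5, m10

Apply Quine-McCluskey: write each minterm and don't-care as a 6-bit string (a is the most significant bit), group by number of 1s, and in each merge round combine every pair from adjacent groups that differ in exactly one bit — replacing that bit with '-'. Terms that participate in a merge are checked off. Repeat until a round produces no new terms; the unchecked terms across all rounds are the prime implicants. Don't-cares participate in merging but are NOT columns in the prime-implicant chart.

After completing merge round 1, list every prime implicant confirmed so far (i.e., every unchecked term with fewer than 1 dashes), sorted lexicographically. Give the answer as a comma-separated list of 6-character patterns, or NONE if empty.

111001

Round 0: 000000✓ 000101✓ 001000✓ 001001✓ 001010✓ 001101✓ 001110✓ 010010✓ 010011✓ 011100✓ 011110✓ 011111✓ 100101✓ 101000✓ 101100✓ 101101✓ 110011✓ 110110✓ 111001 111010✓ 111110✓
Round 1: -00101✓ -01000 -01101✓ -10011 -11110 0-1110 00-000 00-101✓ 001-01 001-10 0010-0 00100- 01001- 0111-0 01111- 10-101✓ 101-00 10110- 11-110 111-10
Round 2: -0-101
PIs = {-0-101, -01000, -10011, -11110, 0-1110, 00-000, 001-01, 001-10, 0010-0, 00100-, 01001-, 0111-0, 01111-, 101-00, 10110-, 11-110, 111-10, 111001}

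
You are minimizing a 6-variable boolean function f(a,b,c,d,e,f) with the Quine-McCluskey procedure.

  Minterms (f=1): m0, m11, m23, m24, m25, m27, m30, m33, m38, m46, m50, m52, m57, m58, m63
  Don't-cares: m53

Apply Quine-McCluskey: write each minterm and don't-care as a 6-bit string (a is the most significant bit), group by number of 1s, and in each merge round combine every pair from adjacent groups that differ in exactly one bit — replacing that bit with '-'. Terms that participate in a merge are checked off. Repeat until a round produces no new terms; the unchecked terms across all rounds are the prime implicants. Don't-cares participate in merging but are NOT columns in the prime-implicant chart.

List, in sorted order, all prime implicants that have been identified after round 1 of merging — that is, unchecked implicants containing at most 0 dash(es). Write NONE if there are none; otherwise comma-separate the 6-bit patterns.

000000, 010111, 011110, 100001, 111111

[col 0] 000000, 001011*, 010111, 011000*, 011001*, 011011*, 011110, 100001, 100110*, 101110*, 110010*, 110100*, 110101*, 111001*, 111010*, 111111
[col 1] -11001, 0-1011, 0110-1, 01100-, 10-110, 11-010, 11010-
Prime implicants: -11001, 0-1011, 000000, 010111, 0110-1, 01100-, 011110, 10-110, 100001, 11-010, 11010-, 111111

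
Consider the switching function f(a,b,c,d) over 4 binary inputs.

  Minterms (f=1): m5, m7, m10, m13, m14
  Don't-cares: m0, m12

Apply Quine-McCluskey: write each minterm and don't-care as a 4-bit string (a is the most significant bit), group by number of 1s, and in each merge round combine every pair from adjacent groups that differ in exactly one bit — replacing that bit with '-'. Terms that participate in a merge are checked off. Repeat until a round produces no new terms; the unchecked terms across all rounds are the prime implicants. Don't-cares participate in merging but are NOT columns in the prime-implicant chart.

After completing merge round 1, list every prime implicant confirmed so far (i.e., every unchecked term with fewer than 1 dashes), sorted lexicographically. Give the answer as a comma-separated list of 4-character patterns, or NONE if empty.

0000

Round 0: 0000 0101✓ 0111✓ 1010✓ 1100✓ 1101✓ 1110✓
Round 1: -101 01-1 1-10 11-0 110-
PIs = {-101, 0000, 01-1, 1-10, 11-0, 110-}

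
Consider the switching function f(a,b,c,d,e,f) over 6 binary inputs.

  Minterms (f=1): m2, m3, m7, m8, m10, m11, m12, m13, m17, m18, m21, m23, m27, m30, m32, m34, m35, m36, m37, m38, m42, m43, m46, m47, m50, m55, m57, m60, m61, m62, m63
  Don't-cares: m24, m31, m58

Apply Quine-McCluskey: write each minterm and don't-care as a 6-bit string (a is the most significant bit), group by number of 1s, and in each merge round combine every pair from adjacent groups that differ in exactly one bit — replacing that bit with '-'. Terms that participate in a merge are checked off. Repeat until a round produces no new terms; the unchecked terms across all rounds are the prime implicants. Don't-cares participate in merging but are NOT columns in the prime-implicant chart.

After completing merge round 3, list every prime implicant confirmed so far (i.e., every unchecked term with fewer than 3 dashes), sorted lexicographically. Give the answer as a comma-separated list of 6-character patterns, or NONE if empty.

Round 0: 000010✓ 000011✓ 000111✓ 001000✓ 001010✓ 001011✓ 001100✓ 001101✓ 010001✓ 010010✓ 010101✓ 010111✓ 011000✓ 011011✓ 011110✓ 011111✓ 100000✓ 100010✓ 100011✓ 100100✓ 100101✓ 100110✓ 101010✓ 101011✓ 101110✓ 101111✓ 110010✓ 110111✓ 111001✓ 111010✓ 111100✓ 111101✓ 111110✓ 111111✓
Round 1: -00010✓ -00011✓ -01010✓ -01011✓ -10010✓ -10111✓ -11110✓ -11111✓ 0-0010✓ 0-0111 0-1000 0-1011 00-010✓ 00-011✓ 000-11 00001-✓ 001-00 0010-0 00101-✓ 00110- 01-111✓ 010-01 0101-1 011-11 01111-✓ 1-0010✓ 1-1010✓ 1-1110✓ 1-1111✓ 10-010✓ 10-011✓ 10-110✓ 100-00✓ 100-10✓ 1000-0✓ 10001-✓ 1001-0✓ 10010- 101-10✓ 101-11✓ 10101-✓ 10111-✓ 11-010✓ 11-111✓ 111-01 111-10✓ 1111-0✓ 1111-1✓ 11110-✓ 11111-✓
Round 2: --0010 -0-010✓ -0-011✓ -0001-✓ -0101-✓ -1-111 -1111- 00-01-✓ 1--010 1-1-10 1-111- 10--10 10-01-✓ 100--0 101-1- 1111--
Round 3: -0-01-
PIs = {--0010, -0-01-, -1-111, -1111-, 0-0111, 0-1000, 0-1011, 000-11, 001-00, 0010-0, 00110-, 010-01, 0101-1, 011-11, 1--010, 1-1-10, 1-111-, 10--10, 100--0, 10010-, 101-1-, 111-01, 1111--}

--0010, -1-111, -1111-, 0-0111, 0-1000, 0-1011, 000-11, 001-00, 0010-0, 00110-, 010-01, 0101-1, 011-11, 1--010, 1-1-10, 1-111-, 10--10, 100--0, 10010-, 101-1-, 111-01, 1111--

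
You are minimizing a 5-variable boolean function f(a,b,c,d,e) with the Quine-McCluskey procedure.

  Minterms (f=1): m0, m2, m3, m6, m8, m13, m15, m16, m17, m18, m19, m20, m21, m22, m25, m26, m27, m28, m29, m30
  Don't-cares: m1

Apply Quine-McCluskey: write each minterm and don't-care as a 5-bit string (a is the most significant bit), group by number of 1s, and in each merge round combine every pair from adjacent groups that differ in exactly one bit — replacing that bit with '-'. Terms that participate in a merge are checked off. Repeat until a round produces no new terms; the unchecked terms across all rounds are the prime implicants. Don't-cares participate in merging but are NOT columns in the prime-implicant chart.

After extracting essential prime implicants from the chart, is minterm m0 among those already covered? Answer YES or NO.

Round 0: 00000✓ 00001✓ 00010✓ 00011✓ 00110✓ 01000✓ 01101✓ 01111✓ 10000✓ 10001✓ 10010✓ 10011✓ 10100✓ 10101✓ 10110✓ 11001✓ 11010✓ 11011✓ 11100✓ 11101✓ 11110✓
Round 1: -0000✓ -0001✓ -0010✓ -0011✓ -0110✓ -1101 0-000 00-10✓ 000-0✓ 000-1✓ 0000-✓ 0001-✓ 011-1 1-001✓ 1-010✓ 1-011✓ 1-100✓ 1-101✓ 1-110✓ 10-00✓ 10-01✓ 10-10✓ 100-0✓ 100-1✓ 1000-✓ 1001-✓ 101-0✓ 1010-✓ 11-01✓ 11-10✓ 110-1✓ 1101-✓ 111-0✓ 1110-✓
Round 2: -0-10 -00-0✓ -00-1✓ -000-✓ -001-✓ 000--✓ 1--01 1--10 1-0-1 1-01- 1-1-0 1-10- 10--0 10-0- 100--✓
Round 3: -00--
PIs = {-0-10, -00--, -1101, 0-000, 011-1, 1--01, 1--10, 1-0-1, 1-01-, 1-1-0, 1-10-, 10--0, 10-0-}
Coverage chart:
  m0: -00--,0-000
  m2: -0-10,-00--
  m3: -00-- ←essential
  m6: -0-10 ←essential
  m8: 0-000 ←essential
  m13: -1101,011-1
  m15: 011-1 ←essential
  m16: -00--,10--0,10-0-
  m17: -00--,1--01,1-0-1,10-0-
  m18: -0-10,-00--,1--10,1-01-,10--0
  m19: -00--,1-0-1,1-01-
  m20: 1-1-0,1-10-,10--0,10-0-
  m21: 1--01,1-10-,10-0-
  m22: -0-10,1--10,1-1-0,10--0
  m25: 1--01,1-0-1
  m26: 1--10,1-01-
  m27: 1-0-1,1-01-
  m28: 1-1-0,1-10-
  m29: -1101,1--01,1-10-
  m30: 1--10,1-1-0
Essential: -0-10, -00--, 0-000, 011-1

YES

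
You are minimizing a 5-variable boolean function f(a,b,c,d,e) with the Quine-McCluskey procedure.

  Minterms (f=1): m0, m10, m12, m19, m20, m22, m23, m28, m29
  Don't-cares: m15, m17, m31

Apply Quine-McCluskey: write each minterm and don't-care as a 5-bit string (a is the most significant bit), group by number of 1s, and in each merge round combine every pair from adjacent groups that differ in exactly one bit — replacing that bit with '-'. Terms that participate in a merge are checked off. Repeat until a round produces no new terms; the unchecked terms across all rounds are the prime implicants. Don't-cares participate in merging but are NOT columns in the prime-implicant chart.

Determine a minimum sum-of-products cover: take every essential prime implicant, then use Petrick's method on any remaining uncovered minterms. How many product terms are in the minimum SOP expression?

size-2^0 implicants → 00000  01010  01100(✓)  01111(✓)  10001(✓)  10011(✓)  10100(✓)  10110(✓)  10111(✓)  11100(✓)  11101(✓)  11111(✓)
size-2^1 implicants → -1100  -1111  1-100  1-111  10-11  100-1  101-0  1011-  111-1  1110-
Unchecked terms (primes): -1100, -1111, 00000, 01010, 1-100, 1-111, 10-11, 100-1, 101-0, 1011-, 111-1, 1110-
Minterm coverage:
  m0 ⊆ 00000 [E]
  m10 ⊆ 01010 [E]
  m12 ⊆ -1100 [E]
  m19 ⊆ 10-11,100-1
  m20 ⊆ 1-100,101-0
  m22 ⊆ 101-0,1011-
  m23 ⊆ 1-111,10-11,1011-
  m28 ⊆ -1100,1-100,1110-
  m29 ⊆ 111-1,1110-
E = {-1100, 00000, 01010}
Petrick residual → 10-11, 101-0, 111-1
Cover = bcd'e' + a'b'c'd'e' + a'bc'de' + ab'de + ab'ce' + abce  |cover|=6

6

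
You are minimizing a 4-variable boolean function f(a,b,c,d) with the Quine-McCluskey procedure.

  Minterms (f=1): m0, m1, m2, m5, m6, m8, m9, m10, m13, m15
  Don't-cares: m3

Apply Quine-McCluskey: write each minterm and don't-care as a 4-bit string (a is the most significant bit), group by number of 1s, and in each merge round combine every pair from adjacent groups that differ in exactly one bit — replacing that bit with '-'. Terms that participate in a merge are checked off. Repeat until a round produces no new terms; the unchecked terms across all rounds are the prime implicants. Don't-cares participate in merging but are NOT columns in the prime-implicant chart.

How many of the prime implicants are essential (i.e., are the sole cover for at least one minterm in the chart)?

4

size-2^0 implicants → 0000(✓)  0001(✓)  0010(✓)  0011(✓)  0101(✓)  0110(✓)  1000(✓)  1001(✓)  1010(✓)  1101(✓)  1111(✓)
size-2^1 implicants → -000(✓)  -001(✓)  -010(✓)  -101(✓)  0-01(✓)  0-10  00-0(✓)  00-1(✓)  000-(✓)  001-(✓)  1-01(✓)  10-0(✓)  100-(✓)  11-1
size-2^2 implicants → --01  -0-0  -00-  00--
Unchecked terms (primes): --01, -0-0, -00-, 0-10, 00--, 11-1
Minterm coverage:
  m0 ⊆ -0-0,-00-,00--
  m1 ⊆ --01,-00-,00--
  m2 ⊆ -0-0,0-10,00--
  m5 ⊆ --01 [E]
  m6 ⊆ 0-10 [E]
  m8 ⊆ -0-0,-00-
  m9 ⊆ --01,-00-
  m10 ⊆ -0-0 [E]
  m13 ⊆ --01,11-1
  m15 ⊆ 11-1 [E]
E = {--01, -0-0, 0-10, 11-1}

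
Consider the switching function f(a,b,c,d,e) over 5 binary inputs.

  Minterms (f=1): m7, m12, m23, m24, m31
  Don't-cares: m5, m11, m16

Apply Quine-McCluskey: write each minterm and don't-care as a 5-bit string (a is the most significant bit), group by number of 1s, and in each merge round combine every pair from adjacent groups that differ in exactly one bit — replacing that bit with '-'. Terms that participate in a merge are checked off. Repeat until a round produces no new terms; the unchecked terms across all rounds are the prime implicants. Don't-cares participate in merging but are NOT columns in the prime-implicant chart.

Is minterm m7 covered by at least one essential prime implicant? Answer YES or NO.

size-2^0 implicants → 00101(✓)  00111(✓)  01011  01100  10000(✓)  10111(✓)  11000(✓)  11111(✓)
size-2^1 implicants → -0111  001-1  1-000  1-111
Unchecked terms (primes): -0111, 001-1, 01011, 01100, 1-000, 1-111
Minterm coverage:
  m7 ⊆ -0111,001-1
  m12 ⊆ 01100 [E]
  m23 ⊆ -0111,1-111
  m24 ⊆ 1-000 [E]
  m31 ⊆ 1-111 [E]
E = {01100, 1-000, 1-111}

NO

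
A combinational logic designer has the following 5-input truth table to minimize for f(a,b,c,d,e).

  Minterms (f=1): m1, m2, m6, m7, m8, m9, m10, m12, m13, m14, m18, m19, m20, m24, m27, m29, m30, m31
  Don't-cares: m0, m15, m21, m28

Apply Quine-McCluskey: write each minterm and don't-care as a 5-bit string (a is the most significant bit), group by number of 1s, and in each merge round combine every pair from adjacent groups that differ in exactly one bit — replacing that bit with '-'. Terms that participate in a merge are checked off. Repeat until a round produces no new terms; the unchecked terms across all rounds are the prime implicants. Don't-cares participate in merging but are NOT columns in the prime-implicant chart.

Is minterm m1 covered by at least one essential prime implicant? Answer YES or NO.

Round 0: 00000✓ 00001✓ 00010✓ 00110✓ 00111✓ 01000✓ 01001✓ 01010✓ 01100✓ 01101✓ 01110✓ 01111✓ 10010✓ 10011✓ 10100✓ 10101✓ 11000✓ 11011✓ 11100✓ 11101✓ 11110✓ 11111✓
Round 1: -0010 -1000✓ -1100✓ -1101✓ -1110✓ -1111✓ 0-000✓ 0-001✓ 0-010✓ 0-110✓ 0-111✓ 00-10✓ 000-0✓ 0000-✓ 0011-✓ 01-00✓ 01-01✓ 01-10✓ 010-0✓ 0100-✓ 011-0✓ 011-1✓ 0110-✓ 0111-✓ 1-011 1-100✓ 1-101✓ 1001- 1010-✓ 11-00✓ 11-11 111-0✓ 111-1✓ 1110-✓ 1111-✓
Round 2: -1-00 -11-0✓ -11-1✓ -110-✓ -111-✓ 0--10 0-0-0 0-00- 0-11- 01--0 01-0- 011--✓ 1-10- 111--✓
Round 3: -11--
PIs = {-0010, -1-00, -11--, 0--10, 0-0-0, 0-00-, 0-11-, 01--0, 01-0-, 1-011, 1-10-, 1001-, 11-11}
Coverage chart:
  m1: 0-00- ←essential
  m2: -0010,0--10,0-0-0
  m6: 0--10,0-11-
  m7: 0-11- ←essential
  m8: -1-00,0-0-0,0-00-,01--0,01-0-
  m9: 0-00-,01-0-
  m10: 0--10,0-0-0,01--0
  m12: -1-00,-11--,01--0,01-0-
  m13: -11--,01-0-
  m14: -11--,0--10,0-11-,01--0
  m18: -0010,1001-
  m19: 1-011,1001-
  m20: 1-10- ←essential
  m24: -1-00 ←essential
  m27: 1-011,11-11
  m29: -11--,1-10-
  m30: -11-- ←essential
  m31: -11--,11-11
Essential: -1-00, -11--, 0-00-, 0-11-, 1-10-

YES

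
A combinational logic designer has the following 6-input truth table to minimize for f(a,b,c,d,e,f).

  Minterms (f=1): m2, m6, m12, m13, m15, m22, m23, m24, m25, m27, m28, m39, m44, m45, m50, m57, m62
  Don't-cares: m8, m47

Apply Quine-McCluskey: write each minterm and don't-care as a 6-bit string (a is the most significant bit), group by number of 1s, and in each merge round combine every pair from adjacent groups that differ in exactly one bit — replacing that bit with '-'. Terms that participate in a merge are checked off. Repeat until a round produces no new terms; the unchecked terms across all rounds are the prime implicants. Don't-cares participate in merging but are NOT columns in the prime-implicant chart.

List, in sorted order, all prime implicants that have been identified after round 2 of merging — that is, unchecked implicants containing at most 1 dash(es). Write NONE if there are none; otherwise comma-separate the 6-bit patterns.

[col 0] 000010*, 000110*, 001000*, 001100*, 001101*, 001111*, 010110*, 010111*, 011000*, 011001*, 011011*, 011100*, 100111*, 101100*, 101101*, 101111*, 110010, 111001*, 111110
[col 1] -01100*, -01101*, -01111*, -11001, 0-0110, 0-1000*, 0-1100*, 000-10, 001-00*, 0011-1*, 00110-*, 01011-, 011-00*, 0110-1, 01100-, 10-111, 1011-1*, 10110-*
[col 2] -011-1, -0110-, 0-1-00
Prime implicants: -011-1, -0110-, -11001, 0-0110, 0-1-00, 000-10, 01011-, 0110-1, 01100-, 10-111, 110010, 111110

-11001, 0-0110, 000-10, 01011-, 0110-1, 01100-, 10-111, 110010, 111110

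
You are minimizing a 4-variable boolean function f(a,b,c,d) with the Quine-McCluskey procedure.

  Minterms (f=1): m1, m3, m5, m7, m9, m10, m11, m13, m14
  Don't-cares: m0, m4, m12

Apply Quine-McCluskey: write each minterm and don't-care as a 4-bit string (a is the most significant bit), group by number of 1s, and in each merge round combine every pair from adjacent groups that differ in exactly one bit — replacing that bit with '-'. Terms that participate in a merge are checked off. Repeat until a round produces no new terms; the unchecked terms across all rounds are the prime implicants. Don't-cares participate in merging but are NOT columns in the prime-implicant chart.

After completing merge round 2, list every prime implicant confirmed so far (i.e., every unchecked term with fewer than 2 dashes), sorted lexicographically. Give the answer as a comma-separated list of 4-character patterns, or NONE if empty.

Round 0: 0000✓ 0001✓ 0011✓ 0100✓ 0101✓ 0111✓ 1001✓ 1010✓ 1011✓ 1100✓ 1101✓ 1110✓
Round 1: -001✓ -011✓ -100✓ -101✓ 0-00✓ 0-01✓ 0-11✓ 00-1✓ 000-✓ 01-1✓ 010-✓ 1-01✓ 1-10 10-1✓ 101- 11-0 110-✓
Round 2: --01 -0-1 -10- 0--1 0-0-
PIs = {--01, -0-1, -10-, 0--1, 0-0-, 1-10, 101-, 11-0}

1-10, 101-, 11-0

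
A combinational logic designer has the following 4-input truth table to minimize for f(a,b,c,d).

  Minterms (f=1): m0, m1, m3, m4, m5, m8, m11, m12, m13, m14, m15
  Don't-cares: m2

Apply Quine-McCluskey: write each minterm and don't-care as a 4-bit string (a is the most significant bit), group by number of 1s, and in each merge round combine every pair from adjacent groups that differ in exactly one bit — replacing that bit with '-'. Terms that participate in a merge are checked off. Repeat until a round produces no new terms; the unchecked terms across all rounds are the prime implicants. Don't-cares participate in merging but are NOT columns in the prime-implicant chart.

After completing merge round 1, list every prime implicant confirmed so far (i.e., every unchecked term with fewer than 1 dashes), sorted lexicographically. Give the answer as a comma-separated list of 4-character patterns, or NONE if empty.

Round 0: 0000✓ 0001✓ 0010✓ 0011✓ 0100✓ 0101✓ 1000✓ 1011✓ 1100✓ 1101✓ 1110✓ 1111✓
Round 1: -000✓ -011 -100✓ -101✓ 0-00✓ 0-01✓ 00-0✓ 00-1✓ 000-✓ 001-✓ 010-✓ 1-00✓ 1-11 11-0✓ 11-1✓ 110-✓ 111-✓
Round 2: --00 -10- 0-0- 00-- 11--
PIs = {--00, -011, -10-, 0-0-, 00--, 1-11, 11--}

NONE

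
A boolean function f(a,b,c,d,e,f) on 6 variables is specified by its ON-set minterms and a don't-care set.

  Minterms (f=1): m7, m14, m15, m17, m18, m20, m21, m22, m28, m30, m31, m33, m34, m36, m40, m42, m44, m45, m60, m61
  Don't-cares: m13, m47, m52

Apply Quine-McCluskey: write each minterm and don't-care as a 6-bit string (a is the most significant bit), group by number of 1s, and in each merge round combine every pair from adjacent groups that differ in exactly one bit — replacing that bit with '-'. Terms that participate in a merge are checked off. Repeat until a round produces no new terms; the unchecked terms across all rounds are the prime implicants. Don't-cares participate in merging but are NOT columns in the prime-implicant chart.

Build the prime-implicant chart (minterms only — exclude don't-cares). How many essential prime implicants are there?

8

size-2^0 implicants → 000111(✓)  001101(✓)  001110(✓)  001111(✓)  010001(✓)  010010(✓)  010100(✓)  010101(✓)  010110(✓)  011100(✓)  011110(✓)  011111(✓)  100001  100010(✓)  100100(✓)  101000(✓)  101010(✓)  101100(✓)  101101(✓)  101111(✓)  110100(✓)  111100(✓)  111101(✓)
size-2^1 implicants → -01101(✓)  -01111(✓)  -10100(✓)  -11100(✓)  0-1110(✓)  0-1111(✓)  00-111  0011-1(✓)  00111-(✓)  01-100(✓)  01-110(✓)  010-01  010-10  0101-0(✓)  01010-  0111-0(✓)  01111-(✓)  1-0100(✓)  1-1100(✓)  1-1101(✓)  10-010  10-100(✓)  101-00  1010-0  1011-1(✓)  10110-(✓)  11-100(✓)  11110-(✓)
size-2^2 implicants → -011-1  -1-100  0-111-  01-1-0  1--100  1-110-
Unchecked terms (primes): -011-1, -1-100, 0-111-, 00-111, 01-1-0, 010-01, 010-10, 01010-, 1--100, 1-110-, 10-010, 100001, 101-00, 1010-0
Minterm coverage:
  m7 ⊆ 00-111 [E]
  m14 ⊆ 0-111- [E]
  m15 ⊆ -011-1,0-111-,00-111
  m17 ⊆ 010-01 [E]
  m18 ⊆ 010-10 [E]
  m20 ⊆ -1-100,01-1-0,01010-
  m21 ⊆ 010-01,01010-
  m22 ⊆ 01-1-0,010-10
  m28 ⊆ -1-100,01-1-0
  m30 ⊆ 0-111-,01-1-0
  m31 ⊆ 0-111- [E]
  m33 ⊆ 100001 [E]
  m34 ⊆ 10-010 [E]
  m36 ⊆ 1--100 [E]
  m40 ⊆ 101-00,1010-0
  m42 ⊆ 10-010,1010-0
  m44 ⊆ 1--100,1-110-,101-00
  m45 ⊆ -011-1,1-110-
  m60 ⊆ -1-100,1--100,1-110-
  m61 ⊆ 1-110- [E]
E = {0-111-, 00-111, 010-01, 010-10, 1--100, 1-110-, 10-010, 100001}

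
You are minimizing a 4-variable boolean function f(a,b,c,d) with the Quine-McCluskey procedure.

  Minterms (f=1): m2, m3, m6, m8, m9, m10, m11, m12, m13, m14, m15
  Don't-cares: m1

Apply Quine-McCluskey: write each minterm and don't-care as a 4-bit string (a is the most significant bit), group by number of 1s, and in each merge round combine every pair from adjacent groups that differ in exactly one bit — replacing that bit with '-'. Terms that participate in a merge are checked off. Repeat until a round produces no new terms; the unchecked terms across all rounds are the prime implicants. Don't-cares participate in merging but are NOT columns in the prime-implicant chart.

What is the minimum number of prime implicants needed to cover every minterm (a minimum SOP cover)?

3

Round 0: 0001✓ 0010✓ 0011✓ 0110✓ 1000✓ 1001✓ 1010✓ 1011✓ 1100✓ 1101✓ 1110✓ 1111✓
Round 1: -001✓ -010✓ -011✓ -110✓ 0-10✓ 00-1✓ 001-✓ 1-00✓ 1-01✓ 1-10✓ 1-11✓ 10-0✓ 10-1✓ 100-✓ 101-✓ 11-0✓ 11-1✓ 110-✓ 111-✓
Round 2: --10 -0-1 -01- 1--0✓ 1--1✓ 1-0-✓ 1-1-✓ 10--✓ 11--✓
Round 3: 1---
PIs = {--10, -0-1, -01-, 1---}
Coverage chart:
  m2: --10,-01-
  m3: -0-1,-01-
  m6: --10 ←essential
  m8: 1--- ←essential
  m9: -0-1,1---
  m10: --10,-01-,1---
  m11: -0-1,-01-,1---
  m12: 1--- ←essential
  m13: 1--- ←essential
  m14: --10,1---
  m15: 1--- ←essential
Essential: --10, 1---
Petrick residual → -0-1
Min cover (3 terms): cd' + b'd + a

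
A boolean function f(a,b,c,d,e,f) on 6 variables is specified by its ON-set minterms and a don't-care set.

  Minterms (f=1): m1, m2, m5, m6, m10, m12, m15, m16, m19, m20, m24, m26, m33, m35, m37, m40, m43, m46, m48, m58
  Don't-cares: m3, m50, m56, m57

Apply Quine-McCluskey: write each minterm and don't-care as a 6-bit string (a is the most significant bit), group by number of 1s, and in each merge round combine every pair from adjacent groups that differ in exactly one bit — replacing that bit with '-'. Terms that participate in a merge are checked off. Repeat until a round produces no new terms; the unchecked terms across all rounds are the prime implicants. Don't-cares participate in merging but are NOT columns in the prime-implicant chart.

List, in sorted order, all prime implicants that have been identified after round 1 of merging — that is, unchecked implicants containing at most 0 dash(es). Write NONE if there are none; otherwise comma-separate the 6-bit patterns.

Round 0: 000001✓ 000010✓ 000011✓ 000101✓ 000110✓ 001010✓ 001100 001111 010000✓ 010011✓ 010100✓ 011000✓ 011010✓ 100001✓ 100011✓ 100101✓ 101000✓ 101011✓ 101110 110000✓ 110010✓ 111000✓ 111001✓ 111010✓
Round 1: -00001✓ -00011✓ -00101✓ -10000✓ -11000✓ -11010✓ 0-0011 0-1010 00-010 000-01✓ 000-10 0000-1✓ 00001- 01-000✓ 010-00 0110-0✓ 1-1000 10-011 100-01✓ 1000-1✓ 11-000✓ 11-010✓ 1100-0✓ 1110-0✓ 11100-
Round 2: -00-01 -000-1 -1-000 -110-0 11-0-0
PIs = {-00-01, -000-1, -1-000, -110-0, 0-0011, 0-1010, 00-010, 000-10, 00001-, 001100, 001111, 010-00, 1-1000, 10-011, 101110, 11-0-0, 11100-}

001100, 001111, 101110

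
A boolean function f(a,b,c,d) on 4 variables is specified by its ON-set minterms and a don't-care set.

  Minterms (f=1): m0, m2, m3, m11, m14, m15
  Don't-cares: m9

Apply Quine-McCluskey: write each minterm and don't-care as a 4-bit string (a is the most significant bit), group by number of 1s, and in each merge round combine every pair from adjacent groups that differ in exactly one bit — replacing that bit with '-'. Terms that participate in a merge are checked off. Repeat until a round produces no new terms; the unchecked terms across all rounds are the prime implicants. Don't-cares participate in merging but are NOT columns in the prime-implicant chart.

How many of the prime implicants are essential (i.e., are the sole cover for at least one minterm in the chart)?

2

size-2^0 implicants → 0000(✓)  0010(✓)  0011(✓)  1001(✓)  1011(✓)  1110(✓)  1111(✓)
size-2^1 implicants → -011  00-0  001-  1-11  10-1  111-
Unchecked terms (primes): -011, 00-0, 001-, 1-11, 10-1, 111-
Minterm coverage:
  m0 ⊆ 00-0 [E]
  m2 ⊆ 00-0,001-
  m3 ⊆ -011,001-
  m11 ⊆ -011,1-11,10-1
  m14 ⊆ 111- [E]
  m15 ⊆ 1-11,111-
E = {00-0, 111-}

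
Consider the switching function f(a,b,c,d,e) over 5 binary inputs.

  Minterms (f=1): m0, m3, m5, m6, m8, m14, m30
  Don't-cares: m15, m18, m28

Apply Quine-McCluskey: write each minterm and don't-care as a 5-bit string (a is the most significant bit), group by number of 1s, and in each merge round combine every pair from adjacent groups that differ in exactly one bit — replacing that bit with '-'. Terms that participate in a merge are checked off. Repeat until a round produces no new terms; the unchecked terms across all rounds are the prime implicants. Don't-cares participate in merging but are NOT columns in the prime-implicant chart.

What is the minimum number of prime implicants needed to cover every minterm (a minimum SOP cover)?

5

size-2^0 implicants → 00000(✓)  00011  00101  00110(✓)  01000(✓)  01110(✓)  01111(✓)  10010  11100(✓)  11110(✓)
size-2^1 implicants → -1110  0-000  0-110  0111-  111-0
Unchecked terms (primes): -1110, 0-000, 0-110, 00011, 00101, 0111-, 10010, 111-0
Minterm coverage:
  m0 ⊆ 0-000 [E]
  m3 ⊆ 00011 [E]
  m5 ⊆ 00101 [E]
  m6 ⊆ 0-110 [E]
  m8 ⊆ 0-000 [E]
  m14 ⊆ -1110,0-110,0111-
  m30 ⊆ -1110,111-0
E = {0-000, 0-110, 00011, 00101}
Petrick residual → -1110
Cover = bcde' + a'c'd'e' + a'cde' + a'b'c'de + a'b'cd'e  |cover|=5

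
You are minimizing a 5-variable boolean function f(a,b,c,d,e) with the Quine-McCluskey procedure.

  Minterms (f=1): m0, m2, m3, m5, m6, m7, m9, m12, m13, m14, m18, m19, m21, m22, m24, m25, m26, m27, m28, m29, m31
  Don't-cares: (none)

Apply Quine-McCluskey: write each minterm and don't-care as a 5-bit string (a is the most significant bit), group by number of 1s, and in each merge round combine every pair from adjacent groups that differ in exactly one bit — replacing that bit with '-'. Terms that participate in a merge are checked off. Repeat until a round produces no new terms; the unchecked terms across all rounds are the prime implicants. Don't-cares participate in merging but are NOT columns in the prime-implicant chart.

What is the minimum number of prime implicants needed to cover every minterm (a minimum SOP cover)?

Round 0: 00000✓ 00010✓ 00011✓ 00101✓ 00110✓ 00111✓ 01001✓ 01100✓ 01101✓ 01110✓ 10010✓ 10011✓ 10101✓ 10110✓ 11000✓ 11001✓ 11010✓ 11011✓ 11100✓ 11101✓ 11111✓
Round 1: -0010✓ -0011✓ -0101✓ -0110✓ -1001✓ -1100✓ -1101✓ 0-101✓ 0-110 00-10✓ 00-11✓ 000-0 0001-✓ 001-1 0011-✓ 01-01✓ 011-0 0110-✓ 1-010✓ 1-011✓ 1-101✓ 10-10✓ 1001-✓ 11-00✓ 11-01✓ 11-11✓ 110-0✓ 110-1✓ 1100-✓ 1101-✓ 111-1✓ 1110-✓
Round 2: --101 -0-10 -001- -1-01 -110- 00-1- 1-01- 11--1 11-0- 110--
PIs = {--101, -0-10, -001-, -1-01, -110-, 0-110, 00-1-, 000-0, 001-1, 011-0, 1-01-, 11--1, 11-0-, 110--}
Coverage chart:
  m0: 000-0 ←essential
  m2: -0-10,-001-,00-1-,000-0
  m3: -001-,00-1-
  m5: --101,001-1
  m6: -0-10,0-110,00-1-
  m7: 00-1-,001-1
  m9: -1-01 ←essential
  m12: -110-,011-0
  m13: --101,-1-01,-110-
  m14: 0-110,011-0
  m18: -0-10,-001-,1-01-
  m19: -001-,1-01-
  m21: --101 ←essential
  m22: -0-10 ←essential
  m24: 11-0-,110--
  m25: -1-01,11--1,11-0-,110--
  m26: 1-01-,110--
  m27: 1-01-,11--1,110--
  m28: -110-,11-0-
  m29: --101,-1-01,-110-,11--1,11-0-
  m31: 11--1 ←essential
Essential: --101, -0-10, -1-01, 000-0, 11--1
Petrick residual → 00-1-, 011-0, 1-01-, 11-0-
Min cover (9 terms): cd'e + b'de' + bd'e + a'b'd + a'b'c'e' + a'bce' + ac'd + abe + abd'

9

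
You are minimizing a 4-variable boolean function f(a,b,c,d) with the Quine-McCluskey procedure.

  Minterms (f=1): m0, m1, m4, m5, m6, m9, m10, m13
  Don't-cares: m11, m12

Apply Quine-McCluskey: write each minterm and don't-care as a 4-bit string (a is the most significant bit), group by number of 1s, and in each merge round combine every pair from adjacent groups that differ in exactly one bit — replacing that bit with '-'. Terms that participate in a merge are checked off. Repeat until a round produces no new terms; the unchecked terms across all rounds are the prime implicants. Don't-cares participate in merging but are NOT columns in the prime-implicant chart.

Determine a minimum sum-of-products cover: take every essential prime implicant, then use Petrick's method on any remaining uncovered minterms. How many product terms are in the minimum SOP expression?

4

Round 0: 0000✓ 0001✓ 0100✓ 0101✓ 0110✓ 1001✓ 1010✓ 1011✓ 1100✓ 1101✓
Round 1: -001✓ -100✓ -101✓ 0-00✓ 0-01✓ 000-✓ 01-0 010-✓ 1-01✓ 10-1 101- 110-✓
Round 2: --01 -10- 0-0-
PIs = {--01, -10-, 0-0-, 01-0, 10-1, 101-}
Coverage chart:
  m0: 0-0- ←essential
  m1: --01,0-0-
  m4: -10-,0-0-,01-0
  m5: --01,-10-,0-0-
  m6: 01-0 ←essential
  m9: --01,10-1
  m10: 101- ←essential
  m13: --01,-10-
Essential: 0-0-, 01-0, 101-
Petrick residual → --01
Min cover (4 terms): c'd + a'c' + a'bd' + ab'c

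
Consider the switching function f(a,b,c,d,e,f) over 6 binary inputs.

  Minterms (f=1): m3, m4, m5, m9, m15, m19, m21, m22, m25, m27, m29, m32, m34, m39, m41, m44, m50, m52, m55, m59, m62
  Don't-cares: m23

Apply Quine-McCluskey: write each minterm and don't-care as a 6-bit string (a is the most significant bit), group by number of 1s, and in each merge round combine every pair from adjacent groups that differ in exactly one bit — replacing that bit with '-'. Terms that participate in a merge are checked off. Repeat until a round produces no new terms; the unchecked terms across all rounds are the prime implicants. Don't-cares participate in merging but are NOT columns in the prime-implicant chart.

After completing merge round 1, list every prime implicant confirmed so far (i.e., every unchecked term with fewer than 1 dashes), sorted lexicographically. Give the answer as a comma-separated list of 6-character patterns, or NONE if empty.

001111, 101100, 110100, 111110

[col 0] 000011*, 000100*, 000101*, 001001*, 001111, 010011*, 010101*, 010110*, 010111*, 011001*, 011011*, 011101*, 100000*, 100010*, 100111*, 101001*, 101100, 110010*, 110100, 110111*, 111011*, 111110
[col 1] -01001, -10111, -11011, 0-0011, 0-0101, 0-1001, 00010-, 01-011, 01-101, 010-11, 0101-1, 01011-, 011-01, 0110-1, 1-0010, 1-0111, 1000-0
Prime implicants: -01001, -10111, -11011, 0-0011, 0-0101, 0-1001, 00010-, 001111, 01-011, 01-101, 010-11, 0101-1, 01011-, 011-01, 0110-1, 1-0010, 1-0111, 1000-0, 101100, 110100, 111110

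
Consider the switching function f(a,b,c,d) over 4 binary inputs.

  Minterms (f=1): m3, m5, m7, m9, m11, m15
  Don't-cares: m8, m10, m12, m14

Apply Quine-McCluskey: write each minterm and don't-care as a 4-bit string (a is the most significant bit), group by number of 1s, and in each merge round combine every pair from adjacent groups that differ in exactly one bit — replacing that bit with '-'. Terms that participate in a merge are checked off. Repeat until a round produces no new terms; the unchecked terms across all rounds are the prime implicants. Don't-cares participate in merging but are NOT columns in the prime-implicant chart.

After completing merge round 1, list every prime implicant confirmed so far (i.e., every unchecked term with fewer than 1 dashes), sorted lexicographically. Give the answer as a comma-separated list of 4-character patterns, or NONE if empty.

NONE

size-2^0 implicants → 0011(✓)  0101(✓)  0111(✓)  1000(✓)  1001(✓)  1010(✓)  1011(✓)  1100(✓)  1110(✓)  1111(✓)
size-2^1 implicants → -011(✓)  -111(✓)  0-11(✓)  01-1  1-00(✓)  1-10(✓)  1-11(✓)  10-0(✓)  10-1(✓)  100-(✓)  101-(✓)  11-0(✓)  111-(✓)
size-2^2 implicants → --11  1--0  1-1-  10--
Unchecked terms (primes): --11, 01-1, 1--0, 1-1-, 10--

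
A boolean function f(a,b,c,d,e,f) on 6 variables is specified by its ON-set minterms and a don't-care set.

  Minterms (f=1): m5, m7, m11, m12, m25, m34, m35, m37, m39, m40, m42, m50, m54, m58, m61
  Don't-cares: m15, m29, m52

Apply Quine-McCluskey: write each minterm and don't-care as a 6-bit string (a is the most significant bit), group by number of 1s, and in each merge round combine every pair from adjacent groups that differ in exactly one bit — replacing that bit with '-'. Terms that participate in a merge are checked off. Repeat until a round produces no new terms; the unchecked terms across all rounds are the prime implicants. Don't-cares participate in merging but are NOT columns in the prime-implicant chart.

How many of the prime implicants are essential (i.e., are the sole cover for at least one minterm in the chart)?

Round 0: 000101✓ 000111✓ 001011✓ 001100 001111✓ 011001✓ 011101✓ 100010✓ 100011✓ 100101✓ 100111✓ 101000✓ 101010✓ 110010✓ 110100✓ 110110✓ 111010✓ 111101✓
Round 1: -00101✓ -00111✓ -11101 00-111 0001-1✓ 001-11 011-01 1-0010✓ 1-1010✓ 10-010✓ 100-11 10001- 1001-1✓ 1010-0 11-010✓ 110-10 1101-0
Round 2: -001-1 1--010
PIs = {-001-1, -11101, 00-111, 001-11, 001100, 011-01, 1--010, 100-11, 10001-, 1010-0, 110-10, 1101-0}
Coverage chart:
  m5: -001-1 ←essential
  m7: -001-1,00-111
  m11: 001-11 ←essential
  m12: 001100 ←essential
  m25: 011-01 ←essential
  m34: 1--010,10001-
  m35: 100-11,10001-
  m37: -001-1 ←essential
  m39: -001-1,100-11
  m40: 1010-0 ←essential
  m42: 1--010,1010-0
  m50: 1--010,110-10
  m54: 110-10,1101-0
  m58: 1--010 ←essential
  m61: -11101 ←essential
Essential: -001-1, -11101, 001-11, 001100, 011-01, 1--010, 1010-0

7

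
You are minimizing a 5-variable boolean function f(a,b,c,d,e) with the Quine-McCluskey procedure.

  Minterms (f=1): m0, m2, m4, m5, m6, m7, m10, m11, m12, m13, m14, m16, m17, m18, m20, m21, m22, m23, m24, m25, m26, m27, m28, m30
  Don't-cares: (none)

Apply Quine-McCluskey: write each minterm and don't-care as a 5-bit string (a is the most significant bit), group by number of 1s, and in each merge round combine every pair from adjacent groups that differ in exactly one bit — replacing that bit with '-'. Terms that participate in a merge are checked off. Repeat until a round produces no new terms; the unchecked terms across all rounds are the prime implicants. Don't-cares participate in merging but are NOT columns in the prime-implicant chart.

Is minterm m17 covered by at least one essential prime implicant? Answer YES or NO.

NO

size-2^0 implicants → 00000(✓)  00010(✓)  00100(✓)  00101(✓)  00110(✓)  00111(✓)  01010(✓)  01011(✓)  01100(✓)  01101(✓)  01110(✓)  10000(✓)  10001(✓)  10010(✓)  10100(✓)  10101(✓)  10110(✓)  10111(✓)  11000(✓)  11001(✓)  11010(✓)  11011(✓)  11100(✓)  11110(✓)
size-2^1 implicants → -0000(✓)  -0010(✓)  -0100(✓)  -0101(✓)  -0110(✓)  -0111(✓)  -1010(✓)  -1011(✓)  -1100(✓)  -1110(✓)  0-010(✓)  0-100(✓)  0-101(✓)  0-110(✓)  00-00(✓)  00-10(✓)  000-0(✓)  001-0(✓)  001-1(✓)  0010-(✓)  0011-(✓)  01-10(✓)  0101-(✓)  011-0(✓)  0110-(✓)  1-000(✓)  1-001(✓)  1-010(✓)  1-100(✓)  1-110(✓)  10-00(✓)  10-01(✓)  10-10(✓)  100-0(✓)  1000-(✓)  101-0(✓)  101-1(✓)  1010-(✓)  1011-(✓)  11-00(✓)  11-10(✓)  110-0(✓)  110-1(✓)  1100-(✓)  1101-(✓)  111-0(✓)
size-2^2 implicants → --010(✓)  --100(✓)  --110(✓)  -0-00(✓)  -0-10(✓)  -00-0(✓)  -01-0(✓)  -01-1(✓)  -010-(✓)  -011-(✓)  -1-10(✓)  -101-  -11-0(✓)  0--10(✓)  0-1-0(✓)  0-10-  00--0(✓)  001--(✓)  1--00(✓)  1--10(✓)  1-0-0(✓)  1-00-  1-1-0(✓)  10--0(✓)  10-0-  101--(✓)  11--0(✓)  110--
size-2^3 implicants → ---10  --1-0  -0--0  -01--  1---0
Unchecked terms (primes): ---10, --1-0, -0--0, -01--, -101-, 0-10-, 1---0, 1-00-, 10-0-, 110--
Minterm coverage:
  m0 ⊆ -0--0 [E]
  m2 ⊆ ---10,-0--0
  m4 ⊆ --1-0,-0--0,-01--,0-10-
  m5 ⊆ -01--,0-10-
  m6 ⊆ ---10,--1-0,-0--0,-01--
  m7 ⊆ -01-- [E]
  m10 ⊆ ---10,-101-
  m11 ⊆ -101- [E]
  m12 ⊆ --1-0,0-10-
  m13 ⊆ 0-10- [E]
  m14 ⊆ ---10,--1-0
  m16 ⊆ -0--0,1---0,1-00-,10-0-
  m17 ⊆ 1-00-,10-0-
  m18 ⊆ ---10,-0--0,1---0
  m20 ⊆ --1-0,-0--0,-01--,1---0,10-0-
  m21 ⊆ -01--,10-0-
  m22 ⊆ ---10,--1-0,-0--0,-01--,1---0
  m23 ⊆ -01-- [E]
  m24 ⊆ 1---0,1-00-,110--
  m25 ⊆ 1-00-,110--
  m26 ⊆ ---10,-101-,1---0,110--
  m27 ⊆ -101-,110--
  m28 ⊆ --1-0,1---0
  m30 ⊆ ---10,--1-0,1---0
E = {-0--0, -01--, -101-, 0-10-}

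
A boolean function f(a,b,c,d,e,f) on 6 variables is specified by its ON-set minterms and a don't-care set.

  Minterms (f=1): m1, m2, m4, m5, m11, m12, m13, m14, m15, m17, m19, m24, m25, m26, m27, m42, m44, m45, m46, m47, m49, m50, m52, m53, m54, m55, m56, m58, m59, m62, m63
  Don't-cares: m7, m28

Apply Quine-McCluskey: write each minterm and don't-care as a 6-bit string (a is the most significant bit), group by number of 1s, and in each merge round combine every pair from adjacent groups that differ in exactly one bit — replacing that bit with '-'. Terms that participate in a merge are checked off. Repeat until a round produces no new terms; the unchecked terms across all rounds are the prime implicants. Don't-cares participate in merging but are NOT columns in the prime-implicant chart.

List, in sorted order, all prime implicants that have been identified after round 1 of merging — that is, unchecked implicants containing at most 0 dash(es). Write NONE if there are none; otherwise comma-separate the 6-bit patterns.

size-2^0 implicants → 000001(✓)  000010  000100(✓)  000101(✓)  000111(✓)  001011(✓)  001100(✓)  001101(✓)  001110(✓)  001111(✓)  010001(✓)  010011(✓)  011000(✓)  011001(✓)  011010(✓)  011011(✓)  011100(✓)  101010(✓)  101100(✓)  101101(✓)  101110(✓)  101111(✓)  110001(✓)  110010(✓)  110100(✓)  110101(✓)  110110(✓)  110111(✓)  111000(✓)  111010(✓)  111011(✓)  111110(✓)  111111(✓)
size-2^1 implicants → -01100(✓)  -01101(✓)  -01110(✓)  -01111(✓)  -10001  -11000(✓)  -11010(✓)  -11011(✓)  0-0001  0-1011  0-1100  00-100(✓)  00-101(✓)  00-111(✓)  000-01  0001-1(✓)  00010-(✓)  001-11  0011-0(✓)  0011-1(✓)  00110-(✓)  00111-(✓)  01-001(✓)  01-011(✓)  0100-1(✓)  011-00  0110-0(✓)  0110-1(✓)  01100-(✓)  01101-(✓)  1-1010(✓)  1-1110(✓)  1-1111(✓)  101-10(✓)  1011-0(✓)  1011-1(✓)  10110-(✓)  10111-(✓)  11-010(✓)  11-110(✓)  11-111(✓)  110-01  110-10(✓)  1101-0(✓)  1101-1(✓)  11010-(✓)  11011-(✓)  111-10(✓)  111-11(✓)  1110-0(✓)  11101-(✓)  11111-(✓)
size-2^2 implicants → -011-0(✓)  -011-1(✓)  -0110-(✓)  -0111-(✓)  -110-0  -1101-  00-1-1  00-10-  0011--(✓)  01-0-1  0110--  1-1-10  1-111-  1011--(✓)  11--10  11-11-  1101--  111-1-
size-2^3 implicants → -011--
Unchecked terms (primes): -011--, -10001, -110-0, -1101-, 0-0001, 0-1011, 0-1100, 00-1-1, 00-10-, 000-01, 000010, 001-11, 01-0-1, 011-00, 0110--, 1-1-10, 1-111-, 11--10, 11-11-, 110-01, 1101--, 111-1-

000010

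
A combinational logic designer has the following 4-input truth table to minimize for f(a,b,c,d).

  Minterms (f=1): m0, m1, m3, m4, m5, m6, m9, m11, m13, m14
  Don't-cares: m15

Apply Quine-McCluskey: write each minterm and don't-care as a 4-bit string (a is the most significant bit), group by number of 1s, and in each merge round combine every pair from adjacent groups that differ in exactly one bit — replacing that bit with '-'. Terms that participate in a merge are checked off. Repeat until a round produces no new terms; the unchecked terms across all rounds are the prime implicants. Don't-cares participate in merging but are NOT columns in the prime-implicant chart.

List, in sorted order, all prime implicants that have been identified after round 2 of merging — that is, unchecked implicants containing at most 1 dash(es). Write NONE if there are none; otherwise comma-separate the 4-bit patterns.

size-2^0 implicants → 0000(✓)  0001(✓)  0011(✓)  0100(✓)  0101(✓)  0110(✓)  1001(✓)  1011(✓)  1101(✓)  1110(✓)  1111(✓)
size-2^1 implicants → -001(✓)  -011(✓)  -101(✓)  -110  0-00(✓)  0-01(✓)  00-1(✓)  000-(✓)  01-0  010-(✓)  1-01(✓)  1-11(✓)  10-1(✓)  11-1(✓)  111-
size-2^2 implicants → --01  -0-1  0-0-  1--1
Unchecked terms (primes): --01, -0-1, -110, 0-0-, 01-0, 1--1, 111-

-110, 01-0, 111-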